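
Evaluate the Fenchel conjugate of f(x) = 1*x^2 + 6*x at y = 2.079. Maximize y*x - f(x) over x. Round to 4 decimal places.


f*(y) = sup_x {y*x - a*x^2 - b*x} = sup_x {(y-b)*x - a*x^2}
FOC: (y - b) - 2a*x = 0 => x* = (y - b)/(2a)
x* = (2.079 - 6)/(2*1) = -1.9605
f*(2.079) = (y-b)^2/(4a) = (2.079 - 6)^2/(4*1)
= 15.3742/4 = 3.8436


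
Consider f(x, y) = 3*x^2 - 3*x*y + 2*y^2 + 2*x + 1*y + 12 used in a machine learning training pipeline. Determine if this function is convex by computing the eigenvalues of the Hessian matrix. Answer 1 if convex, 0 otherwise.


The Hessian of f(x,y) = 3*x^2 - 3*x*y + 2*y^2 + 2*x + 1*y + 12 is:
H = [[6, -3], [-3, 4]]
Trace = 6 + 4 = 10
Determinant = 6*4 - (-3)^2 = 15
Discriminant = (10)^2 - 4*15 = 40.0
Eigenvalues: lambda_1 = 1.8377, lambda_2 = 8.1623
The function is convex.

1


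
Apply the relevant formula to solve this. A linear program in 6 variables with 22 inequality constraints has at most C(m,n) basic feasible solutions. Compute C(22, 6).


Each vertex corresponds to some choice of n active constraints out of m, so the number of vertices is at most C(m, n) = m! / (n!(m-n)!).
m = 22, n = 6
Numerator: 22 * 21 * 20 * 19 * 18 * 17
Denominator: 6! = 720
C(22, 6) = 74613


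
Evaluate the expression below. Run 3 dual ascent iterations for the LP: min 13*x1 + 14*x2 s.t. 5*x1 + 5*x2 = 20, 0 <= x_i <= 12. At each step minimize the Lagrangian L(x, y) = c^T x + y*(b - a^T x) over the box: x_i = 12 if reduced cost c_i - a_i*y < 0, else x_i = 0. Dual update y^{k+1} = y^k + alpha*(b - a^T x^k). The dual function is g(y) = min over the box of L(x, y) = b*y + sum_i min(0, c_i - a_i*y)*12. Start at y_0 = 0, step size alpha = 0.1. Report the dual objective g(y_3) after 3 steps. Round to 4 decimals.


Dual ascent for LP: min 13*x1 + 14*x2, 5*x1 + 5*x2 = 20, 0 <= x_i <= 12
Step 1: y^k = 0.0, reduced costs: (13.0, 14.0)
  x^k = (0.0, 0.0), subgradient = b - a^T x = 20.0
  y^{k+1} = 0.0 + 0.1*20.0 = 2.0
Step 2: y^k = 2.0, reduced costs: (3.0, 4.0)
  x^k = (0.0, 0.0), subgradient = b - a^T x = 20.0
  y^{k+1} = 2.0 + 0.1*20.0 = 4.0
Step 3: y^k = 4.0, reduced costs: (-7.0, -6.0)
  x^k = (12.0, 12.0), subgradient = b - a^T x = -100.0
  y^{k+1} = 4.0 + 0.1*-100.0 = -6.0
Dual objective at y_3 = -6.0: reduced costs (43.0, 44.0), box minimizer x = (0.0, 0.0)
g(y_3) = b*y + (c1 - a1*y)*x1 + (c2 - a2*y)*x2 = 20*(-6.0) + 43.0*0.0 + 44.0*0.0 = -120.0 + 0.0 + 0.0 = -120.0


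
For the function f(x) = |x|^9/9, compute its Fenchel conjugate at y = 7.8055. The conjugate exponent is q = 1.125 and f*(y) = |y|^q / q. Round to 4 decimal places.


The conjugate exponent q satisfies 1/p + 1/q = 1.
p = 9, so q = 9/(9 - 1) = 1.125
|y|^q = 7.8055^1.125 = 10.0914
f*(7.8055) = 10.0914 / 1.125 = 8.9701


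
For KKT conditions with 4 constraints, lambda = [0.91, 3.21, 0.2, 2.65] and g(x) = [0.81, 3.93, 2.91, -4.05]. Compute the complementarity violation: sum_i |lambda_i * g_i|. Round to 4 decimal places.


KKT complementary slackness check:
lambda_1 * g_1 = 0.91 * 0.81 = 0.7371
lambda_2 * g_2 = 3.21 * 3.93 = 12.6153
lambda_3 * g_3 = 0.2 * 2.91 = 0.582
lambda_4 * g_4 = 2.65 * -4.05 = -10.7325
Total violation = 0.7371 + 12.6153 + 0.582 + 10.7325 = 24.6669


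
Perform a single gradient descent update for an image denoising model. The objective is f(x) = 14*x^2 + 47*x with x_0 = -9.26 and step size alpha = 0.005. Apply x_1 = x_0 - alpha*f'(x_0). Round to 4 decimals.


We compute the gradient at x_0 and apply the update.
f'(x) = 28*x + 47
f'(-9.26) = 28*-9.26 + 47 = -212.28
x_1 = -9.26 - 0.005*-212.28 = -8.1986


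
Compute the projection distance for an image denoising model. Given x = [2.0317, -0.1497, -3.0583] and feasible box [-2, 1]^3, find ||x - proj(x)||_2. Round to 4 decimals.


Project each component onto [-2, 1].
clip(2.0317) = 1.0, clip(-0.1497) = -0.1497, clip(-3.0583) = -2.0
Projection = [1.0, -0.1497, -2.0]
Squared diffs: [1.0644, 0.0, 1.12]
Distance = sqrt(2.1844) = 1.478


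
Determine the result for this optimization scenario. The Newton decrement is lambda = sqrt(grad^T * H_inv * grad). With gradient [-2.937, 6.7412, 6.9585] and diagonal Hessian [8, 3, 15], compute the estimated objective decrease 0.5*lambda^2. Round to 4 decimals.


Step 1: H is diagonal, so H^(-1) * g = [-0.3671, 2.2471, 0.4639].
Step 2: g^T H^(-1) g = sum_i g_i^2 / H_ii
  = (-2.937)^2/8 + (6.7412)^2/3 + (6.9585)^2/15
  = 1.0782 + 15.1479 + 3.228 = 19.4542
Step 3: Objective decrease = 0.5 * g^T H^(-1) g = 9.7271


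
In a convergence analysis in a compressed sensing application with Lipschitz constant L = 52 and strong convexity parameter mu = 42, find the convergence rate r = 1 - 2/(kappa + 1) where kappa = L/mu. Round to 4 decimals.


Step 1: Compute the condition number.
kappa = L/mu = 52/42 = 1.2381
Step 2: Compute the convergence rate.
r = 1 - 2/(kappa + 1) = 1 - 2*mu/(L + mu) = (L - mu)/(L + mu) = 10/94 = 0.1064


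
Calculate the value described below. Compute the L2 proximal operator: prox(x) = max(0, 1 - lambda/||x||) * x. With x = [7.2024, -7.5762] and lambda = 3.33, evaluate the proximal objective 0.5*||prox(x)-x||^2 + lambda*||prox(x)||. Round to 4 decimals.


Step 1: Compute ||x||.
||x|| = 10.4534
Step 2: Compute scaling factor.
scale = max(0, 1 - 3.33/10.4534) = 0.6814
Step 3: prox(x) = [4.908, -5.1627]
||prox(x)|| = 7.1234
Step 4: Proximal objective.
0.5*||prox-x||^2 = 5.5445
lambda*||prox|| = 23.7209
Total = 29.2653


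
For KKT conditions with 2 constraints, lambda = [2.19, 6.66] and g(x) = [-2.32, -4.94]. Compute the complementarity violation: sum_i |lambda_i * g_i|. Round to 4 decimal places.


KKT complementary slackness check:
lambda_1 * g_1 = 2.19 * -2.32 = -5.0808
lambda_2 * g_2 = 6.66 * -4.94 = -32.9004
Total violation = 5.0808 + 32.9004 = 37.9812


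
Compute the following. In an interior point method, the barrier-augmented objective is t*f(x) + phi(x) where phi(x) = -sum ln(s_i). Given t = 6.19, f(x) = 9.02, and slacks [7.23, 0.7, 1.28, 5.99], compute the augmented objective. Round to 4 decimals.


Step 1: Compute log-barrier.
ln values: [1.9782, -0.3567, 0.2469, 1.7901]
phi = -(1.9782 - 0.3567 + 0.2469 + 1.7901) = -3.6585
Step 2: Compute augmented objective.
t*f(x) = 6.19*9.02 = 55.8338
Total = 55.8338 - 3.6585 = 52.1753


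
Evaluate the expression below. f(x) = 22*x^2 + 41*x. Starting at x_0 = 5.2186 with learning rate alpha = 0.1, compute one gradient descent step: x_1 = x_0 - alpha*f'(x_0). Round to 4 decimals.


We compute the gradient at x_0 and apply the update.
f'(x) = 44*x + 41
f'(5.2186) = 44*5.2186 + 41 = 270.6184
x_1 = 5.2186 - 0.1*270.6184 = -21.8432


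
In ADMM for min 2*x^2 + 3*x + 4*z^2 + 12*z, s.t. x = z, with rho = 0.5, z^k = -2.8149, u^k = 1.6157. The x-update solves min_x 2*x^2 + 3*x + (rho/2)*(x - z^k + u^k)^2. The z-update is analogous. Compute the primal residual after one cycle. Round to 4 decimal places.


ADMM iteration with rho = 0.5, z^k = -2.8149, u^k = 1.6157
Step 1: x-update.
Minimize 2*x^2 + 3*x + (0.5/2)*(x + 2.8149 + 1.6157)^2
FOC: (2*2 + 0.5)*x = -3 + 0.5*(-2.8149 - 1.6157)
x^{k+1} = -1.159
Step 2: z-update.
Minimize 4*z^2 + 12*z + (0.5/2)*(-1.159 - z + 1.6157)^2
FOC: (2*4 + 0.5)*z = -12 + 0.5*(-1.159 + 1.6157)
z^{k+1} = -1.3849
Step 3: u-update.
u^{k+1} = 1.6157 - 1.159 + 1.3849 = 1.8416
Step 4: Primal residual = |-1.159 + 1.3849| = 0.2259


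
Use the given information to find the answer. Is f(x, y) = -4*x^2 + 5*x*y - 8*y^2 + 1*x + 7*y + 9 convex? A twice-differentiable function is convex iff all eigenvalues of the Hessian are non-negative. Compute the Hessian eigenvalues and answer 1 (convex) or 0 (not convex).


The Hessian of f(x,y) = -4*x^2 + 5*x*y - 8*y^2 + 1*x + 7*y + 9 is:
H = [[-8, 5], [5, -16]]
Trace = -8 - 16 = -24
Determinant = -8*-16 - (5)^2 = 103
Discriminant = (-24)^2 - 4*103 = 164.0
Eigenvalues: lambda_1 = -18.4031, lambda_2 = -5.5969
The function is not convex.

0


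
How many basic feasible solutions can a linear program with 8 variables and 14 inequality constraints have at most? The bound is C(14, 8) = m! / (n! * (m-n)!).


Each vertex corresponds to some choice of n active constraints out of m, so the number of vertices is at most C(m, n) = m! / (n!(m-n)!).
m = 14, n = 8
Numerator: 14 * 13 * 12 * 11 * 10 * 9 * 8 * 7
Denominator: 8! = 40320
C(14, 8) = 3003


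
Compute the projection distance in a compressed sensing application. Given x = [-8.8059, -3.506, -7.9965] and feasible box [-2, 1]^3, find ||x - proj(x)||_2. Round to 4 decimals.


Project each component onto [-2, 1].
clip(-8.8059) = -2.0, clip(-3.506) = -2.0, clip(-7.9965) = -2.0
Projection = [-2.0, -2.0, -2.0]
Squared diffs: [46.3203, 2.268, 35.958]
Distance = sqrt(84.5463) = 9.1949


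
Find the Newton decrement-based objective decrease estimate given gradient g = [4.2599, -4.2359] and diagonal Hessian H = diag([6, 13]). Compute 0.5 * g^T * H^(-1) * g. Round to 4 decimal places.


Step 1: H is diagonal, so H^(-1) * g = [0.71, -0.3258].
Step 2: g^T H^(-1) g = sum_i g_i^2 / H_ii
  = (4.2599)^2/6 + (-4.2359)^2/13
  = 3.0245 + 1.3802 = 4.4047
Step 3: Objective decrease = 0.5 * g^T H^(-1) g = 2.2023


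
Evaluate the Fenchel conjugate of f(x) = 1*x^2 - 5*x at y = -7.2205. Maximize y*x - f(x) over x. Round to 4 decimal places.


f*(y) = sup_x {y*x - a*x^2 - b*x} = sup_x {(y-b)*x - a*x^2}
FOC: (y - b) - 2a*x = 0 => x* = (y - b)/(2a)
x* = (-7.2205 + 5)/(2*1) = -1.1103
f*(-7.2205) = (y-b)^2/(4a) = (-7.2205 + 5)^2/(4*1)
= 4.9306/4 = 1.2327


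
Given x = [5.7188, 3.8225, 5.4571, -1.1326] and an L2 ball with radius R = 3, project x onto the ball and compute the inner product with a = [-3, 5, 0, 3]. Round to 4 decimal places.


Step 1: Compute ||x|| (intermediates to 6 decimals).
||x|| = sqrt(5.7188^2 + 3.8225^2 + 5.4571^2 + (-1.1326)^2) = 8.853186
Step 2: Project.
Since ||x|| > R, scale = R/||x|| = 3/8.853186 = 0.338861, proj(x) = scale * x
proj(x) = [1.937878, 1.295296, 1.849198, -0.383794]
Step 3: Dot product.
a^T * proj(x) = -3*1.937878 + 5*1.295296 + 0*1.849198 + 3*(-0.383794) = -0.4885


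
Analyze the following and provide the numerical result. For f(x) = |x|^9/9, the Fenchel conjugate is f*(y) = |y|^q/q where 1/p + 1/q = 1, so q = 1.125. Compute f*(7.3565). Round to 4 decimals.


The conjugate exponent q satisfies 1/p + 1/q = 1.
p = 9, so q = 9/(9 - 1) = 1.125
|y|^q = 7.3565^1.125 = 9.4407
f*(7.3565) = 9.4407 / 1.125 = 8.3918


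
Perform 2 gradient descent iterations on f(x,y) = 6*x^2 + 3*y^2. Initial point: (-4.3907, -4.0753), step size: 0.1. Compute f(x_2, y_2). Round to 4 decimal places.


Gradient descent on f(x,y) = 6*x^2 + 3*y^2.
Starting point: (-4.3907, -4.0753), alpha = 0.1
Step 1: grad_x = 2*6*-4.3907 = -52.6884, grad_y = 2*3*-4.0753 = -24.4518
  x_1 = -4.3907 - 0.1*-52.6884 = 0.8781
  y_1 = -4.0753 - 0.1*-24.4518 = -1.6301
Step 2: grad_x = 2*6*0.8781 = 10.5377, grad_y = 2*3*-1.6301 = -9.7807
  x_2 = 0.8781 - 0.1*10.5377 = -0.1756
  y_2 = -1.6301 - 0.1*-9.7807 = -0.652
f(-0.1756, -0.652) = 6*(-0.1756)^2 + 3*(-0.652)^2 = 1.4606


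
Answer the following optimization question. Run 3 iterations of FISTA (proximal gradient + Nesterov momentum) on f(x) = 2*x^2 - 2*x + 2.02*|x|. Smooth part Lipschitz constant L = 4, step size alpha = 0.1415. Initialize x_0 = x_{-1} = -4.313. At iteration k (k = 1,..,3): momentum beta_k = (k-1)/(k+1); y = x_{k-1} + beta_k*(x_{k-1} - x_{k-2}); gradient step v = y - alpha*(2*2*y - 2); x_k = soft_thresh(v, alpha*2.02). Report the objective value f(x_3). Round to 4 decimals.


FISTA on f(x) = 2*x^2 - 2*x + 2.02*|x|
L = 4, alpha = 0.1415
Iteration 1: beta = 0.0, y = -4.313 + 0.0*(-4.313 + 4.313) = -4.313
  grad(y) = -19.252, v = y - alpha*grad = -1.5888
  prox(v) = soft_thresh(-1.5888, 0.2858) = -1.303
Iteration 2: beta = 0.3333, y = -1.303 + 0.3333*(-1.303 + 4.313) = -0.2997
  grad(y) = -3.1987, v = y - alpha*grad = 0.1529
  prox(v) = soft_thresh(0.1529, 0.2858) = 0.0
Iteration 3: beta = 0.5, y = 0.0 + 0.5*(0.0 + 1.303) = 0.6515
  grad(y) = 0.606, v = y - alpha*grad = 0.5658
  prox(v) = soft_thresh(0.5658, 0.2858) = 0.2799
f(x_3) = 2*0.2799^2 - 2*0.2799 + 2.02*|0.2799| = 0.1623


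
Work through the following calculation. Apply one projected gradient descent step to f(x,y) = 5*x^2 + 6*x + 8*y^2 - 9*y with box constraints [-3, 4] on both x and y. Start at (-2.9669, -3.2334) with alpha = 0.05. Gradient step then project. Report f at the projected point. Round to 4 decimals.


Step 1: Compute gradient at (-2.9669, -3.2334).
grad_x = 2*5*-2.9669 + 6 = -23.669
grad_y = 2*8*-3.2334 - 9 = -60.7344
Step 2: Gradient step.
x_raw = -2.9669 - 0.05*-23.669 = -1.7835
y_raw = -3.2334 - 0.05*-60.7344 = -0.1967
Step 3: Project onto [-3, 4].
x_proj = clip(-1.7835) = -1.7835
y_proj = clip(-0.1967) = -0.1967
Step 4: Evaluate f.
f(-1.7835, -0.1967) = 7.2824


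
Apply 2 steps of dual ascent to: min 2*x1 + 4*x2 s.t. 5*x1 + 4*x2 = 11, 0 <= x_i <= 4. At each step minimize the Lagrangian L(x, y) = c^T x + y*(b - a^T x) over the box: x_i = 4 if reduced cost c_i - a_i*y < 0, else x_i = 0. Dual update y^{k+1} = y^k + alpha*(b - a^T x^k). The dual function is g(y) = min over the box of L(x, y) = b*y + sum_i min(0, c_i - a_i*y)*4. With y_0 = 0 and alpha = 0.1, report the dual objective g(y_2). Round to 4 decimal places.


Dual ascent for LP: min 2*x1 + 4*x2, 5*x1 + 4*x2 = 11, 0 <= x_i <= 4
Step 1: y^k = 0.0, reduced costs: (2.0, 4.0)
  x^k = (0.0, 0.0), subgradient = b - a^T x = 11.0
  y^{k+1} = 0.0 + 0.1*11.0 = 1.1
Step 2: y^k = 1.1, reduced costs: (-3.5, -0.4)
  x^k = (4.0, 4.0), subgradient = b - a^T x = -25.0
  y^{k+1} = 1.1 + 0.1*-25.0 = -1.4
Dual objective at y_2 = -1.4: reduced costs (9.0, 9.6), box minimizer x = (0.0, 0.0)
g(y_2) = b*y + (c1 - a1*y)*x1 + (c2 - a2*y)*x2 = 11*(-1.4) + 9.0*0.0 + 9.6*0.0 = -15.4 + 0.0 + 0.0 = -15.4


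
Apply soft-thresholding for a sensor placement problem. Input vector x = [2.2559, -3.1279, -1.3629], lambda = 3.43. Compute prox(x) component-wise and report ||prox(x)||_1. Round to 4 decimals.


Soft-thresholding with lambda = 3.43:
prox(2.2559) = sign(2.2559)*max(|2.2559| - 3.43, 0) = 0.0
prox(-3.1279) = sign(-3.1279)*max(|-3.1279| - 3.43, 0) = 0.0
prox(-1.3629) = sign(-1.3629)*max(|-1.3629| - 3.43, 0) = 0.0
prox(x) = [0.0, 0.0, 0.0]
||prox(x)||_1 = 0.0 + 0.0 + 0.0 = 0.0


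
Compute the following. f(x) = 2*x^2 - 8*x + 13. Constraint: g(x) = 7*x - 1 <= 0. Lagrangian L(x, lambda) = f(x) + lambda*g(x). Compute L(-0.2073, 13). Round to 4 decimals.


Step 1: Evaluate f(x).
f(-0.2073) = 2*(-0.2073)^2 - 8*(-0.2073) + 13 = 14.7443
Step 2: Evaluate g(x).
g(-0.2073) = 7*-0.2073 - 1 = -2.4511
Step 3: Compute Lagrangian.
L = 14.7443 + 13*-2.4511 = -17.12


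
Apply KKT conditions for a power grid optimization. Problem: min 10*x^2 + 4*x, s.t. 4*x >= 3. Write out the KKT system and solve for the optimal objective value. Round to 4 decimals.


Step 1: Try lambda = 0 (constraint inactive).
x_unc = -4/(2*10) = -0.2
Check: 4*-0.2 = -0.8 < 3 -- violated!
Step 2: Constraint must be active: 4*x = 3
x* = 3/4 = 0.75
lambda = (2*10*0.75 + 4)/4 = 4.75
Step 3: Compute optimal value.
f(x*) = 10*0.75^2 + 4*0.75 = 8.625


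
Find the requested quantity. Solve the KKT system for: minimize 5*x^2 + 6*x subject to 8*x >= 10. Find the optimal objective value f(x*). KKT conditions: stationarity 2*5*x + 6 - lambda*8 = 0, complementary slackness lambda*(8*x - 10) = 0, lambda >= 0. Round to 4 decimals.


Step 1: Try lambda = 0 (constraint inactive).
x_unc = -6/(2*5) = -0.6
Check: 8*-0.6 = -4.8 < 10 -- violated!
Step 2: Constraint must be active: 8*x = 10
x* = 10/8 = 1.25
lambda = (2*5*1.25 + 6)/8 = 2.3125
Step 3: Compute optimal value.
f(x*) = 5*1.25^2 + 6*1.25 = 15.3125


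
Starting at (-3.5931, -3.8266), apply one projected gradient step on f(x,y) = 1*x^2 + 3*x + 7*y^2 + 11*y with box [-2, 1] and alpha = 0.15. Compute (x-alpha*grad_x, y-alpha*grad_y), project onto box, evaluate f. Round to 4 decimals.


Step 1: Compute gradient at (-3.5931, -3.8266).
grad_x = 2*1*-3.5931 + 3 = -4.1862
grad_y = 2*7*-3.8266 + 11 = -42.5724
Step 2: Gradient step.
x_raw = -3.5931 - 0.15*-4.1862 = -2.9652
y_raw = -3.8266 - 0.15*-42.5724 = 2.5593
Step 3: Project onto [-2, 1].
x_proj = clip(-2.9652) = -2.0
y_proj = clip(2.5593) = 1.0
Step 4: Evaluate f.
f(-2.0, 1.0) = 16.0


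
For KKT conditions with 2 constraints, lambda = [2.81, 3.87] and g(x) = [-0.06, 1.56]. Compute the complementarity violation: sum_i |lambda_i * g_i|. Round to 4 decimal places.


KKT complementary slackness check:
lambda_1 * g_1 = 2.81 * -0.06 = -0.1686
lambda_2 * g_2 = 3.87 * 1.56 = 6.0372
Total violation = 0.1686 + 6.0372 = 6.2058


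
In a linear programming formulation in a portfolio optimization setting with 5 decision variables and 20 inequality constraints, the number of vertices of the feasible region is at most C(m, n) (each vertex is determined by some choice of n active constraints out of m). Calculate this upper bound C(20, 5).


Each vertex corresponds to some choice of n active constraints out of m, so the number of vertices is at most C(m, n) = m! / (n!(m-n)!).
m = 20, n = 5
Numerator: 20 * 19 * 18 * 17 * 16
Denominator: 5! = 120
C(20, 5) = 15504


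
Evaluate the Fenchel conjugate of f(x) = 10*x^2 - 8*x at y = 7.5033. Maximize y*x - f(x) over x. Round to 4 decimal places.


f*(y) = sup_x {y*x - a*x^2 - b*x} = sup_x {(y-b)*x - a*x^2}
FOC: (y - b) - 2a*x = 0 => x* = (y - b)/(2a)
x* = (7.5033 + 8)/(2*10) = 0.7752
f*(7.5033) = (y-b)^2/(4a) = (7.5033 + 8)^2/(4*10)
= 240.3523/40 = 6.0088


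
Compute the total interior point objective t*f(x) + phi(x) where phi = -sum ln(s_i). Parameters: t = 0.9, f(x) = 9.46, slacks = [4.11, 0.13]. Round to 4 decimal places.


Step 1: Compute log-barrier.
ln values: [1.4134, -2.0402]
phi = -(1.4134 - 2.0402) = 0.6268
Step 2: Compute augmented objective.
t*f(x) = 0.9*9.46 = 8.514
Total = 8.514 + 0.6268 = 9.1408


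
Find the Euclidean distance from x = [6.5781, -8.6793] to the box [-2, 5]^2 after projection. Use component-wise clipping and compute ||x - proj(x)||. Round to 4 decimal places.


Project each component onto [-2, 5].
clip(6.5781) = 5.0, clip(-8.6793) = -2.0
Projection = [5.0, -2.0]
Squared diffs: [2.4904, 44.613]
Distance = sqrt(47.1034) = 6.8632


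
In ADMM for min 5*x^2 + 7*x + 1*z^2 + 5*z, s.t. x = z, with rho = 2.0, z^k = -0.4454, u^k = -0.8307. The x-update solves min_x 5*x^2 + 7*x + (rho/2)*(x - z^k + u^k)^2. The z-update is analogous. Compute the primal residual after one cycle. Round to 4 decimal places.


ADMM iteration with rho = 2.0, z^k = -0.4454, u^k = -0.8307
Step 1: x-update.
Minimize 5*x^2 + 7*x + (2.0/2)*(x + 0.4454 - 0.8307)^2
FOC: (2*5 + 2.0)*x = -7 + 2.0*(-0.4454 + 0.8307)
x^{k+1} = -0.5191
Step 2: z-update.
Minimize 1*z^2 + 5*z + (2.0/2)*(-0.5191 - z - 0.8307)^2
FOC: (2*1 + 2.0)*z = -5 + 2.0*(-0.5191 - 0.8307)
z^{k+1} = -1.9249
Step 3: u-update.
u^{k+1} = -0.8307 - 0.5191 + 1.9249 = 0.5751
Step 4: Primal residual = |-0.5191 + 1.9249| = 1.4058


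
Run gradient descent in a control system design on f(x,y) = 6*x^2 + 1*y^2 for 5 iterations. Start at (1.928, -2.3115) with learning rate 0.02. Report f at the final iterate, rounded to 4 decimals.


Gradient descent on f(x,y) = 6*x^2 + 1*y^2.
Starting point: (1.928, -2.3115), alpha = 0.02
Step 1: grad_x = 2*6*1.928 = 23.136, grad_y = 2*1*-2.3115 = -4.623
  x_1 = 1.928 - 0.02*23.136 = 1.4653
  y_1 = -2.3115 - 0.02*-4.623 = -2.219
Step 2: grad_x = 2*6*1.4653 = 17.5834, grad_y = 2*1*-2.219 = -4.4381
  x_2 = 1.4653 - 0.02*17.5834 = 1.1136
  y_2 = -2.219 - 0.02*-4.4381 = -2.1303
Step 3: grad_x = 2*6*1.1136 = 13.3634, grad_y = 2*1*-2.1303 = -4.2606
  x_3 = 1.1136 - 0.02*13.3634 = 0.8463
  y_3 = -2.1303 - 0.02*-4.2606 = -2.0451
Step 4: grad_x = 2*6*0.8463 = 10.1561, grad_y = 2*1*-2.0451 = -4.0901
  x_4 = 0.8463 - 0.02*10.1561 = 0.6432
  y_4 = -2.0451 - 0.02*-4.0901 = -1.9633
Step 5: grad_x = 2*6*0.6432 = 7.7187, grad_y = 2*1*-1.9633 = -3.9265
  x_5 = 0.6432 - 0.02*7.7187 = 0.4888
  y_5 = -1.9633 - 0.02*-3.9265 = -1.8847
f(0.4888, -1.8847) = 6*0.4888^2 + 1*(-1.8847)^2 = 4.9861


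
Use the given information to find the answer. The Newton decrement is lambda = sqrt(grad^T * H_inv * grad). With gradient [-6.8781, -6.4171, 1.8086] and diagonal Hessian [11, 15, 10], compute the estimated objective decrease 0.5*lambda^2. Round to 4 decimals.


Step 1: H is diagonal, so H^(-1) * g = [-0.6253, -0.4278, 0.1809].
Step 2: g^T H^(-1) g = sum_i g_i^2 / H_ii
  = (-6.8781)^2/11 + (-6.4171)^2/15 + (1.8086)^2/10
  = 4.3008 + 2.7453 + 0.3271 = 7.3731
Step 3: Objective decrease = 0.5 * g^T H^(-1) g = 3.6866


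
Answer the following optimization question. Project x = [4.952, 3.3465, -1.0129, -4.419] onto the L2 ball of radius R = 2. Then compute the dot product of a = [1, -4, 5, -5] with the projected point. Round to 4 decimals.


Step 1: Compute ||x|| (intermediates to 6 decimals).
||x|| = sqrt(4.952^2 + 3.3465^2 + (-1.0129)^2 + (-4.419)^2) = 7.501659
Step 2: Project.
Since ||x|| > R, scale = R/||x|| = 2/7.501659 = 0.266608, proj(x) = scale * x
proj(x) = [1.320243, 0.892204, -0.270047, -1.178141]
Step 3: Dot product.
a^T * proj(x) = 1*1.320243 - 4*0.892204 + 5*(-0.270047) - 5*(-1.178141) = 2.2919


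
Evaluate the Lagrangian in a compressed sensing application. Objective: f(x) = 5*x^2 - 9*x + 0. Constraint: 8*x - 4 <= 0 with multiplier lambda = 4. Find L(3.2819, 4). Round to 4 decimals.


Step 1: Evaluate f(x).
f(3.2819) = 5*3.2819^2 - 9*3.2819 + 0 = 24.3172
Step 2: Evaluate g(x).
g(3.2819) = 8*3.2819 - 4 = 22.2552
Step 3: Compute Lagrangian.
L = 24.3172 + 4*22.2552 = 113.338


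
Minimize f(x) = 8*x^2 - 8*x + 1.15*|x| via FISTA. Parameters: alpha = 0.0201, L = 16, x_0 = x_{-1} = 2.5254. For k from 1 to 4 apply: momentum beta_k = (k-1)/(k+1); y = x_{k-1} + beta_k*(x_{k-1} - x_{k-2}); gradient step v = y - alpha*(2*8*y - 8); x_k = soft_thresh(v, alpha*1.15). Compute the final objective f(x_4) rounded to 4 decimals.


FISTA on f(x) = 8*x^2 - 8*x + 1.15*|x|
L = 16, alpha = 0.0201
Iteration 1: beta = 0.0, y = 2.5254 + 0.0*(2.5254 - 2.5254) = 2.5254
  grad(y) = 32.4064, v = y - alpha*grad = 1.874
  prox(v) = soft_thresh(1.874, 0.0231) = 1.8509
Iteration 2: beta = 0.3333, y = 1.8509 + 0.3333*(1.8509 - 2.5254) = 1.6261
  grad(y) = 18.0174, v = y - alpha*grad = 1.2639
  prox(v) = soft_thresh(1.2639, 0.0231) = 1.2408
Iteration 3: beta = 0.5, y = 1.2408 + 0.5*(1.2408 - 1.8509) = 0.9358
  grad(y) = 6.9724, v = y - alpha*grad = 0.7956
  prox(v) = soft_thresh(0.7956, 0.0231) = 0.7725
Iteration 4: beta = 0.6, y = 0.7725 + 0.6*(0.7725 - 1.2408) = 0.4915
  grad(y) = -0.1355, v = y - alpha*grad = 0.4943
  prox(v) = soft_thresh(0.4943, 0.0231) = 0.4711
f(x_4) = 8*0.4711^2 - 8*0.4711 + 1.15*|0.4711| = -1.4515


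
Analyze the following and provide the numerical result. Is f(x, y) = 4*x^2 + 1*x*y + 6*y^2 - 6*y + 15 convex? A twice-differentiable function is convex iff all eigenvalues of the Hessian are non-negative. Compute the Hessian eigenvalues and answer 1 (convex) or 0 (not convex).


The Hessian of f(x,y) = 4*x^2 + 1*x*y + 6*y^2 - 6*y + 15 is:
H = [[8, 1], [1, 12]]
Trace = 8 + 12 = 20
Determinant = 8*12 - (1)^2 = 95
Discriminant = (20)^2 - 4*95 = 20.0
Eigenvalues: lambda_1 = 7.7639, lambda_2 = 12.2361
The function is convex.

1


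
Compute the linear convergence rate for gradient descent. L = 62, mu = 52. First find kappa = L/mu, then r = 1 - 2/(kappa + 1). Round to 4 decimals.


Step 1: Compute the condition number.
kappa = L/mu = 62/52 = 1.1923
Step 2: Compute the convergence rate.
r = 1 - 2/(kappa + 1) = 1 - 2*mu/(L + mu) = (L - mu)/(L + mu) = 10/114 = 0.0877


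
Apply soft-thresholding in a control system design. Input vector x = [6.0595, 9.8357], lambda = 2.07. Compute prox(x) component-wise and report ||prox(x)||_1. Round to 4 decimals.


Soft-thresholding with lambda = 2.07:
prox(6.0595) = sign(6.0595)*max(|6.0595| - 2.07, 0) = 3.9895
prox(9.8357) = sign(9.8357)*max(|9.8357| - 2.07, 0) = 7.7657
prox(x) = [3.9895, 7.7657]
||prox(x)||_1 = 3.9895 + 7.7657 = 11.7552


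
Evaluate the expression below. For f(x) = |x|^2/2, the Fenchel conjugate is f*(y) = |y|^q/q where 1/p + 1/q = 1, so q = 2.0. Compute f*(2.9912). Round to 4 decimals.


The conjugate exponent q satisfies 1/p + 1/q = 1.
p = 2, so q = 2/(2 - 1) = 2.0
|y|^q = 2.9912^2.0 = 8.9473
f*(2.9912) = 8.9473 / 2.0 = 4.4736


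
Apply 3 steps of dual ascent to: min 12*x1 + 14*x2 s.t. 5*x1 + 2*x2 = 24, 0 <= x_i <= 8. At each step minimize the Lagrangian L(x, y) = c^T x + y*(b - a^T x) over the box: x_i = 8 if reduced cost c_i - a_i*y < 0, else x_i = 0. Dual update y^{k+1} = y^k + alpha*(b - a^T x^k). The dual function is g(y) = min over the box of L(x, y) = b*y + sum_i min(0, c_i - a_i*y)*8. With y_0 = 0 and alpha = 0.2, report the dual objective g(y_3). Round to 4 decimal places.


Dual ascent for LP: min 12*x1 + 14*x2, 5*x1 + 2*x2 = 24, 0 <= x_i <= 8
Step 1: y^k = 0.0, reduced costs: (12.0, 14.0)
  x^k = (0.0, 0.0), subgradient = b - a^T x = 24.0
  y^{k+1} = 0.0 + 0.2*24.0 = 4.8
Step 2: y^k = 4.8, reduced costs: (-12.0, 4.4)
  x^k = (8.0, 0.0), subgradient = b - a^T x = -16.0
  y^{k+1} = 4.8 + 0.2*-16.0 = 1.6
Step 3: y^k = 1.6, reduced costs: (4.0, 10.8)
  x^k = (0.0, 0.0), subgradient = b - a^T x = 24.0
  y^{k+1} = 1.6 + 0.2*24.0 = 6.4
Dual objective at y_3 = 6.4: reduced costs (-20.0, 1.2), box minimizer x = (8.0, 0.0)
g(y_3) = b*y + (c1 - a1*y)*x1 + (c2 - a2*y)*x2 = 24*6.4 + (-20.0)*8.0 + 1.2*0.0 = 153.6 - 160.0 + 0.0 = -6.4


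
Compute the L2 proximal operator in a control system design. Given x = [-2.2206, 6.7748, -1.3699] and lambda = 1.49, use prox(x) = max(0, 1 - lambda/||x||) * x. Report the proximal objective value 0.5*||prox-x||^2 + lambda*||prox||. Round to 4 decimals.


Step 1: Compute ||x||.
||x|| = 7.2599
Step 2: Compute scaling factor.
scale = max(0, 1 - 1.49/7.2599) = 0.7948
Step 3: prox(x) = [-1.7648, 5.3844, -1.0887]
||prox(x)|| = 5.7699
Step 4: Proximal objective.
0.5*||prox-x||^2 = 1.1101
lambda*||prox|| = 8.5972
Total = 9.7071


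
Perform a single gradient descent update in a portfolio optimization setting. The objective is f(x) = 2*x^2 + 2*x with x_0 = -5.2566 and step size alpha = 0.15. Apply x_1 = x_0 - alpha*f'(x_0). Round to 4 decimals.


We compute the gradient at x_0 and apply the update.
f'(x) = 4*x + 2
f'(-5.2566) = 4*-5.2566 + 2 = -19.0264
x_1 = -5.2566 - 0.15*-19.0264 = -2.4026


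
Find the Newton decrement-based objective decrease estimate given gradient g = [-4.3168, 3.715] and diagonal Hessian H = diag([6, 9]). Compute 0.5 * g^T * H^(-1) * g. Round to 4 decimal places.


Step 1: H is diagonal, so H^(-1) * g = [-0.7195, 0.4128].
Step 2: g^T H^(-1) g = sum_i g_i^2 / H_ii
  = (-4.3168)^2/6 + (3.715)^2/9
  = 3.1058 + 1.5335 = 4.6393
Step 3: Objective decrease = 0.5 * g^T H^(-1) g = 2.3196


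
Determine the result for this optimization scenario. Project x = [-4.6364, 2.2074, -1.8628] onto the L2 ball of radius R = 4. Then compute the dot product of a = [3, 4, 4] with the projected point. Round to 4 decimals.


Step 1: Compute ||x|| (intermediates to 6 decimals).
||x|| = sqrt((-4.6364)^2 + 2.2074^2 + (-1.8628)^2) = 5.462494
Step 2: Project.
Since ||x|| > R, scale = R/||x|| = 4/5.462494 = 0.732266, proj(x) = scale * x
proj(x) = [-3.395078, 1.616404, -1.364065]
Step 3: Dot product.
a^T * proj(x) = 3*(-3.395078) + 4*1.616404 + 4*(-1.364065) = -9.1759


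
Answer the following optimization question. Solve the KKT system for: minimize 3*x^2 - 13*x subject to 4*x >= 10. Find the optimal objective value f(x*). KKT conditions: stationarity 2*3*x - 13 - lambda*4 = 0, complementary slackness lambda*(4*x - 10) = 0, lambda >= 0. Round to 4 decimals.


Step 1: Try lambda = 0 (constraint inactive).
x_unc = 13/(2*3) = 2.1667
Check: 4*2.1667 = 8.6668 < 10 -- violated!
Step 2: Constraint must be active: 4*x = 10
x* = 10/4 = 2.5
lambda = (2*3*2.5 - 13)/4 = 0.5
Step 3: Compute optimal value.
f(x*) = 3*2.5^2 - 13*2.5 = -13.75


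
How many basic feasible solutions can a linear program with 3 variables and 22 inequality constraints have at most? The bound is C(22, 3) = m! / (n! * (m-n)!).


Each vertex corresponds to some choice of n active constraints out of m, so the number of vertices is at most C(m, n) = m! / (n!(m-n)!).
m = 22, n = 3
Numerator: 22 * 21 * 20
Denominator: 3! = 6
C(22, 3) = 1540


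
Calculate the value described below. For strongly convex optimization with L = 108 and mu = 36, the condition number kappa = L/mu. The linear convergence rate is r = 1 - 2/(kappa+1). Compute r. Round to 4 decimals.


Step 1: Compute the condition number.
kappa = L/mu = 108/36 = 3.0
Step 2: Compute the convergence rate.
r = 1 - 2/(kappa + 1) = 1 - 2*mu/(L + mu) = (L - mu)/(L + mu) = 72/144 = 0.5


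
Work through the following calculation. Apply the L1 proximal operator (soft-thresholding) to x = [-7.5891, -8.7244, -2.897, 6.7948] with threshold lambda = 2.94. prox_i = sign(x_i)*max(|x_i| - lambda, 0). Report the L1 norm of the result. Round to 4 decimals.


Soft-thresholding with lambda = 2.94:
prox(-7.5891) = sign(-7.5891)*max(|-7.5891| - 2.94, 0) = -4.6491
prox(-8.7244) = sign(-8.7244)*max(|-8.7244| - 2.94, 0) = -5.7844
prox(-2.897) = sign(-2.897)*max(|-2.897| - 2.94, 0) = 0.0
prox(6.7948) = sign(6.7948)*max(|6.7948| - 2.94, 0) = 3.8548
prox(x) = [-4.6491, -5.7844, 0.0, 3.8548]
||prox(x)||_1 = 4.6491 + 5.7844 + 0.0 + 3.8548 = 14.2883


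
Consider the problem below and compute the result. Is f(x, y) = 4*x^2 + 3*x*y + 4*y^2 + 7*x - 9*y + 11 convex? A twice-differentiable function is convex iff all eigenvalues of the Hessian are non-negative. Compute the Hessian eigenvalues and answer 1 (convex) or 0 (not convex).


The Hessian of f(x,y) = 4*x^2 + 3*x*y + 4*y^2 + 7*x - 9*y + 11 is:
H = [[8, 3], [3, 8]]
Trace = 8 + 8 = 16
Determinant = 8*8 - (3)^2 = 55
Discriminant = (16)^2 - 4*55 = 36.0
Eigenvalues: lambda_1 = 5.0, lambda_2 = 11.0
The function is convex.

1


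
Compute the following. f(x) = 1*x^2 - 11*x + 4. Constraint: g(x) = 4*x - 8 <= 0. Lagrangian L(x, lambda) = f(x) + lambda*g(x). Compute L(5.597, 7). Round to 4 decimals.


Step 1: Evaluate f(x).
f(5.597) = 1*5.597^2 - 11*5.597 + 4 = -26.2406
Step 2: Evaluate g(x).
g(5.597) = 4*5.597 - 8 = 14.388
Step 3: Compute Lagrangian.
L = -26.2406 + 7*14.388 = 74.4754


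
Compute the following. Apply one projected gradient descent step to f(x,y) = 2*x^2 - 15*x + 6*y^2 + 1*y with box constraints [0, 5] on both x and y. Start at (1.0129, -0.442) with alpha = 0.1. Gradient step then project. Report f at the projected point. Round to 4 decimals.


Step 1: Compute gradient at (1.0129, -0.442).
grad_x = 2*2*1.0129 - 15 = -10.9484
grad_y = 2*6*-0.442 + 1 = -4.304
Step 2: Gradient step.
x_raw = 1.0129 - 0.1*-10.9484 = 2.1077
y_raw = -0.442 - 0.1*-4.304 = -0.0116
Step 3: Project onto [0, 5].
x_proj = clip(2.1077) = 2.1077
y_proj = clip(-0.0116) = 0.0
Step 4: Evaluate f.
f(2.1077, 0.0) = -22.731


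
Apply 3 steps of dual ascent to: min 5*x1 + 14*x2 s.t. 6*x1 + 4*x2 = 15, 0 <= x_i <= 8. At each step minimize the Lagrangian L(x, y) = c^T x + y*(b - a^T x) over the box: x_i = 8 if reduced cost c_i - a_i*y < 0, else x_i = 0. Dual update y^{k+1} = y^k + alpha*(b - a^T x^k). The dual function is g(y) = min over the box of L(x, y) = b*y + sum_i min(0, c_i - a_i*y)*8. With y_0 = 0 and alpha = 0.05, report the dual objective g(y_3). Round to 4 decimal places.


Dual ascent for LP: min 5*x1 + 14*x2, 6*x1 + 4*x2 = 15, 0 <= x_i <= 8
Step 1: y^k = 0.0, reduced costs: (5.0, 14.0)
  x^k = (0.0, 0.0), subgradient = b - a^T x = 15.0
  y^{k+1} = 0.0 + 0.05*15.0 = 0.75
Step 2: y^k = 0.75, reduced costs: (0.5, 11.0)
  x^k = (0.0, 0.0), subgradient = b - a^T x = 15.0
  y^{k+1} = 0.75 + 0.05*15.0 = 1.5
Step 3: y^k = 1.5, reduced costs: (-4.0, 8.0)
  x^k = (8.0, 0.0), subgradient = b - a^T x = -33.0
  y^{k+1} = 1.5 + 0.05*-33.0 = -0.15
Dual objective at y_3 = -0.15: reduced costs (5.9, 14.6), box minimizer x = (0.0, 0.0)
g(y_3) = b*y + (c1 - a1*y)*x1 + (c2 - a2*y)*x2 = 15*(-0.15) + 5.9*0.0 + 14.6*0.0 = -2.25 + 0.0 + 0.0 = -2.25


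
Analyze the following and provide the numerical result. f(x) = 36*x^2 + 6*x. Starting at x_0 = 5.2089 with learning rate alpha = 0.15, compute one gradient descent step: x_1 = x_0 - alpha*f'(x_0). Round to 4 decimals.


We compute the gradient at x_0 and apply the update.
f'(x) = 72*x + 6
f'(5.2089) = 72*5.2089 + 6 = 381.0408
x_1 = 5.2089 - 0.15*381.0408 = -51.9472


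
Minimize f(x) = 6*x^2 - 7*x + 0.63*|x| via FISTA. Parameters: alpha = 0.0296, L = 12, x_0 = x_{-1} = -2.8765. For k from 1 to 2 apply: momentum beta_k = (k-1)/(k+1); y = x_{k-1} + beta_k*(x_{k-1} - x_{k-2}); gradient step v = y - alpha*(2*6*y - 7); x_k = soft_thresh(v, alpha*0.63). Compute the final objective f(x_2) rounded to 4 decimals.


FISTA on f(x) = 6*x^2 - 7*x + 0.63*|x|
L = 12, alpha = 0.0296
Iteration 1: beta = 0.0, y = -2.8765 + 0.0*(-2.8765 + 2.8765) = -2.8765
  grad(y) = -41.518, v = y - alpha*grad = -1.6476
  prox(v) = soft_thresh(-1.6476, 0.0186) = -1.6289
Iteration 2: beta = 0.3333, y = -1.6289 + 0.3333*(-1.6289 + 2.8765) = -1.2131
  grad(y) = -21.5567, v = y - alpha*grad = -0.575
  prox(v) = soft_thresh(-0.575, 0.0186) = -0.5563
f(x_2) = 6*(-0.5563)^2 - 7*(-0.5563) + 0.63*|-0.5563| = 6.1019


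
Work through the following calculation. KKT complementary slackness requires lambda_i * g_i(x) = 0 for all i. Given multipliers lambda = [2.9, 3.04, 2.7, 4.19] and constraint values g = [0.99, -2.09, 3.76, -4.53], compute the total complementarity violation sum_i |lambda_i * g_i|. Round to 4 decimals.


KKT complementary slackness check:
lambda_1 * g_1 = 2.9 * 0.99 = 2.871
lambda_2 * g_2 = 3.04 * -2.09 = -6.3536
lambda_3 * g_3 = 2.7 * 3.76 = 10.152
lambda_4 * g_4 = 4.19 * -4.53 = -18.9807
Total violation = 2.871 + 6.3536 + 10.152 + 18.9807 = 38.3573


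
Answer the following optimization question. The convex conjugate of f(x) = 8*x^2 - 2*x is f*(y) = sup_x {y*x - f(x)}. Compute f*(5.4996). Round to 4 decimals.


f*(y) = sup_x {y*x - a*x^2 - b*x} = sup_x {(y-b)*x - a*x^2}
FOC: (y - b) - 2a*x = 0 => x* = (y - b)/(2a)
x* = (5.4996 + 2)/(2*8) = 0.4687
f*(5.4996) = (y-b)^2/(4a) = (5.4996 + 2)^2/(4*8)
= 56.244/32 = 1.7576


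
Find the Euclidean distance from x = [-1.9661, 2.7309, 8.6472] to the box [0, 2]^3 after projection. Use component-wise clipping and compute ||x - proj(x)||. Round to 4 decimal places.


Project each component onto [0, 2].
clip(-1.9661) = 0.0, clip(2.7309) = 2.0, clip(8.6472) = 2.0
Projection = [0.0, 2.0, 2.0]
Squared diffs: [3.8655, 0.5342, 44.1853]
Distance = sqrt(48.585) = 6.9703


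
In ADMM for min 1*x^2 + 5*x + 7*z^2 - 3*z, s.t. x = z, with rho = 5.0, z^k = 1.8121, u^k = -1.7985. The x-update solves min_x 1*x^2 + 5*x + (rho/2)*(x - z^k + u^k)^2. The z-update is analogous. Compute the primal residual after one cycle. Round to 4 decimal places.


ADMM iteration with rho = 5.0, z^k = 1.8121, u^k = -1.7985
Step 1: x-update.
Minimize 1*x^2 + 5*x + (5.0/2)*(x - 1.8121 - 1.7985)^2
FOC: (2*1 + 5.0)*x = -5 + 5.0*(1.8121 + 1.7985)
x^{k+1} = 1.8647
Step 2: z-update.
Minimize 7*z^2 - 3*z + (5.0/2)*(1.8647 - z - 1.7985)^2
FOC: (2*7 + 5.0)*z = 3 + 5.0*(1.8647 - 1.7985)
z^{k+1} = 0.1753
Step 3: u-update.
u^{k+1} = -1.7985 + 1.8647 - 0.1753 = -0.1091
Step 4: Primal residual = |1.8647 - 0.1753| = 1.6894


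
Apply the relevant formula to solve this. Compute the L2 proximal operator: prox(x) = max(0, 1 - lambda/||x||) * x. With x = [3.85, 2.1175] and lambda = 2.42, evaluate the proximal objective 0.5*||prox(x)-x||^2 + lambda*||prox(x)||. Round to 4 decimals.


Step 1: Compute ||x||.
||x|| = 4.3939
Step 2: Compute scaling factor.
scale = max(0, 1 - 2.42/4.3939) = 0.4492
Step 3: prox(x) = [1.7296, 0.9513]
||prox(x)|| = 1.9739
Step 4: Proximal objective.
0.5*||prox-x||^2 = 2.9282
lambda*||prox|| = 4.7768
Total = 7.705


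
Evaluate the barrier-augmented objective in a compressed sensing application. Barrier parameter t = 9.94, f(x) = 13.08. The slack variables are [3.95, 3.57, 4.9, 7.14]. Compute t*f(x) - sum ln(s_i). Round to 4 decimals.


Step 1: Compute log-barrier.
ln values: [1.3737, 1.2726, 1.5892, 1.9657]
phi = -(1.3737 + 1.2726 + 1.5892 + 1.9657) = -6.2012
Step 2: Compute augmented objective.
t*f(x) = 9.94*13.08 = 130.0152
Total = 130.0152 - 6.2012 = 123.814


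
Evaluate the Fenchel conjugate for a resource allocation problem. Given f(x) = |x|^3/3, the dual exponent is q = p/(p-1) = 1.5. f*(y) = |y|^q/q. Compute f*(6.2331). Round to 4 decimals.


The conjugate exponent q satisfies 1/p + 1/q = 1.
p = 3, so q = 3/(3 - 1) = 1.5
|y|^q = 6.2331^1.5 = 15.5617
f*(6.2331) = 15.5617 / 1.5 = 10.3744


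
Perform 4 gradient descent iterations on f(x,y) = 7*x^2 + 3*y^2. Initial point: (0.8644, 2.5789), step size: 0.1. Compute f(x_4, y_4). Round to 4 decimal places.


Gradient descent on f(x,y) = 7*x^2 + 3*y^2.
Starting point: (0.8644, 2.5789), alpha = 0.1
Step 1: grad_x = 2*7*0.8644 = 12.1016, grad_y = 2*3*2.5789 = 15.4734
  x_1 = 0.8644 - 0.1*12.1016 = -0.3458
  y_1 = 2.5789 - 0.1*15.4734 = 1.0316
Step 2: grad_x = 2*7*-0.3458 = -4.8406, grad_y = 2*3*1.0316 = 6.1894
  x_2 = -0.3458 - 0.1*-4.8406 = 0.1383
  y_2 = 1.0316 - 0.1*6.1894 = 0.4126
Step 3: grad_x = 2*7*0.1383 = 1.9363, grad_y = 2*3*0.4126 = 2.4757
  x_3 = 0.1383 - 0.1*1.9363 = -0.0553
  y_3 = 0.4126 - 0.1*2.4757 = 0.165
Step 4: grad_x = 2*7*-0.0553 = -0.7745, grad_y = 2*3*0.165 = 0.9903
  x_4 = -0.0553 - 0.1*-0.7745 = 0.0221
  y_4 = 0.165 - 0.1*0.9903 = 0.066
f(0.0221, 0.066) = 7*0.0221^2 + 3*0.066^2 = 0.0165


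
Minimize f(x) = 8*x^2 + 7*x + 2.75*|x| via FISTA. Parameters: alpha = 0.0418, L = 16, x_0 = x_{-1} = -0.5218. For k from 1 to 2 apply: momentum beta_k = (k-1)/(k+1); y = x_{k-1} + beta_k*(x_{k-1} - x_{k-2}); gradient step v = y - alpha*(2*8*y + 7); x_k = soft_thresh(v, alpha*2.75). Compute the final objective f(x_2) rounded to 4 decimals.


FISTA on f(x) = 8*x^2 + 7*x + 2.75*|x|
L = 16, alpha = 0.0418
Iteration 1: beta = 0.0, y = -0.5218 + 0.0*(-0.5218 + 0.5218) = -0.5218
  grad(y) = -1.3488, v = y - alpha*grad = -0.4654
  prox(v) = soft_thresh(-0.4654, 0.115) = -0.3505
Iteration 2: beta = 0.3333, y = -0.3505 + 0.3333*(-0.3505 + 0.5218) = -0.2934
  grad(y) = 2.3062, v = y - alpha*grad = -0.3898
  prox(v) = soft_thresh(-0.3898, 0.115) = -0.2748
f(x_2) = 8*(-0.2748)^2 + 7*(-0.2748) + 2.75*|-0.2748| = -0.5638


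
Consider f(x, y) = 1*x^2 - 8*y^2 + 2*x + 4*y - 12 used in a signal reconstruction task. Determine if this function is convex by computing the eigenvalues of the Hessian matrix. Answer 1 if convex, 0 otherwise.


The Hessian of f(x,y) = 1*x^2 - 8*y^2 + 2*x + 4*y - 12 is:
H = [[2, 0], [0, -16]]
Trace = 2 - 16 = -14
Determinant = 2*-16 - (0)^2 = -32
Discriminant = (-14)^2 - 4*-32 = 324.0
Eigenvalues: lambda_1 = -16.0, lambda_2 = 2.0
The function is not convex.

0


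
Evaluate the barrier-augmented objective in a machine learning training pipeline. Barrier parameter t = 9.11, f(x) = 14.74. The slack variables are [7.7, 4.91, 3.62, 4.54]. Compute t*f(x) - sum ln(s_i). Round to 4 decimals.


Step 1: Compute log-barrier.
ln values: [2.0412, 1.5913, 1.2865, 1.5129]
phi = -(2.0412 + 1.5913 + 1.2865 + 1.5129) = -6.4319
Step 2: Compute augmented objective.
t*f(x) = 9.11*14.74 = 134.2814
Total = 134.2814 - 6.4319 = 127.8495


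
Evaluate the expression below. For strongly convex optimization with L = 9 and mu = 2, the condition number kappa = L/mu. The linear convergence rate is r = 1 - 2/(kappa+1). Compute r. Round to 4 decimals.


Step 1: Compute the condition number.
kappa = L/mu = 9/2 = 4.5
Step 2: Compute the convergence rate.
r = 1 - 2/(kappa + 1) = 1 - 2*mu/(L + mu) = (L - mu)/(L + mu) = 7/11 = 0.6364


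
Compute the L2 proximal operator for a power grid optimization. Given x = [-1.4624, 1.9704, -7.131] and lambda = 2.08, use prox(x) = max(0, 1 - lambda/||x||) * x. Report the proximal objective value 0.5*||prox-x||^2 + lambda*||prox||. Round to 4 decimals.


Step 1: Compute ||x||.
||x|| = 7.5414
Step 2: Compute scaling factor.
scale = max(0, 1 - 2.08/7.5414) = 0.7242
Step 3: prox(x) = [-1.0591, 1.4269, -5.1642]
||prox(x)|| = 5.4614
Step 4: Proximal objective.
0.5*||prox-x||^2 = 2.1632
lambda*||prox|| = 11.3597
Total = 13.5228
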